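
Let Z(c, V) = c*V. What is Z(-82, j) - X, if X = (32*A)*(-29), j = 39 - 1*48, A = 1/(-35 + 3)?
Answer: 709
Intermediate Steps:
A = -1/32 (A = 1/(-32) = -1/32 ≈ -0.031250)
j = -9 (j = 39 - 48 = -9)
Z(c, V) = V*c
X = 29 (X = (32*(-1/32))*(-29) = -1*(-29) = 29)
Z(-82, j) - X = -9*(-82) - 1*29 = 738 - 29 = 709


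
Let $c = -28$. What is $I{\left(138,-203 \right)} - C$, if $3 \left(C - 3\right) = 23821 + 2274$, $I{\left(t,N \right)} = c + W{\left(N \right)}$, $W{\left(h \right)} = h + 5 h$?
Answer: $- \frac{29842}{3} \approx -9947.3$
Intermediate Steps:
$W{\left(h \right)} = 6 h$
$I{\left(t,N \right)} = -28 + 6 N$
$C = \frac{26104}{3}$ ($C = 3 + \frac{23821 + 2274}{3} = 3 + \frac{1}{3} \cdot 26095 = 3 + \frac{26095}{3} = \frac{26104}{3} \approx 8701.3$)
$I{\left(138,-203 \right)} - C = \left(-28 + 6 \left(-203\right)\right) - \frac{26104}{3} = \left(-28 - 1218\right) - \frac{26104}{3} = -1246 - \frac{26104}{3} = - \frac{29842}{3}$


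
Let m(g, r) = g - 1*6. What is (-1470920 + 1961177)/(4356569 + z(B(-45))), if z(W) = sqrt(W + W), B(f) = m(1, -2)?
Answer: 2135838448233/18979693451771 - 490257*I*sqrt(10)/18979693451771 ≈ 0.11253 - 8.1684e-8*I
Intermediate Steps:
m(g, r) = -6 + g (m(g, r) = g - 6 = -6 + g)
B(f) = -5 (B(f) = -6 + 1 = -5)
z(W) = sqrt(2)*sqrt(W) (z(W) = sqrt(2*W) = sqrt(2)*sqrt(W))
(-1470920 + 1961177)/(4356569 + z(B(-45))) = (-1470920 + 1961177)/(4356569 + sqrt(2)*sqrt(-5)) = 490257/(4356569 + sqrt(2)*(I*sqrt(5))) = 490257/(4356569 + I*sqrt(10))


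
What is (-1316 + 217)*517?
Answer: -568183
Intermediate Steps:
(-1316 + 217)*517 = -1099*517 = -568183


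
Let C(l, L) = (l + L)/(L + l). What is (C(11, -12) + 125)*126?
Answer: 15876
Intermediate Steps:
C(l, L) = 1 (C(l, L) = (L + l)/(L + l) = 1)
(C(11, -12) + 125)*126 = (1 + 125)*126 = 126*126 = 15876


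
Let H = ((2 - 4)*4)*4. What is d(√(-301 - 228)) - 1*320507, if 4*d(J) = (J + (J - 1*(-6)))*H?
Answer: -320555 - 368*I ≈ -3.2056e+5 - 368.0*I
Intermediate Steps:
H = -32 (H = -2*4*4 = -8*4 = -32)
d(J) = -48 - 16*J (d(J) = ((J + (J - 1*(-6)))*(-32))/4 = ((J + (J + 6))*(-32))/4 = ((J + (6 + J))*(-32))/4 = ((6 + 2*J)*(-32))/4 = (-192 - 64*J)/4 = -48 - 16*J)
d(√(-301 - 228)) - 1*320507 = (-48 - 16*√(-301 - 228)) - 1*320507 = (-48 - 368*I) - 320507 = -320555 - 368*I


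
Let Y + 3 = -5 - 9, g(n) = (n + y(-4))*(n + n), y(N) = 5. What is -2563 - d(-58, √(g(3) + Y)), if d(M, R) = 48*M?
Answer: 221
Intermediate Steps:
g(n) = 2*n*(5 + n) (g(n) = (n + 5)*(n + n) = (5 + n)*(2*n) = 2*n*(5 + n))
Y = -17 (Y = -3 + (-5 - 9) = -3 - 14 = -17)
-2563 - d(-58, √(g(3) + Y)) = -2563 - 48*(-58) = -2563 - 1*(-2784) = -2563 + 2784 = 221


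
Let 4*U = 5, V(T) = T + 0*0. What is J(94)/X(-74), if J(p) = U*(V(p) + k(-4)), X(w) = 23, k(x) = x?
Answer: 225/46 ≈ 4.8913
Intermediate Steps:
V(T) = T (V(T) = T + 0 = T)
U = 5/4 (U = (¼)*5 = 5/4 ≈ 1.2500)
J(p) = -5 + 5*p/4 (J(p) = 5*(p - 4)/4 = 5*(-4 + p)/4 = -5 + 5*p/4)
J(94)/X(-74) = (-5 + (5/4)*94)/23 = (-5 + 235/2)*(1/23) = (225/2)*(1/23) = 225/46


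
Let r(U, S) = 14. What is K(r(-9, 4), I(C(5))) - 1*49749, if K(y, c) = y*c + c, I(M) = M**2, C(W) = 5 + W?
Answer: -48249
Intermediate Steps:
K(y, c) = c + c*y (K(y, c) = c*y + c = c + c*y)
K(r(-9, 4), I(C(5))) - 1*49749 = (5 + 5)**2*(1 + 14) - 1*49749 = 10**2*15 - 49749 = 100*15 - 49749 = 1500 - 49749 = -48249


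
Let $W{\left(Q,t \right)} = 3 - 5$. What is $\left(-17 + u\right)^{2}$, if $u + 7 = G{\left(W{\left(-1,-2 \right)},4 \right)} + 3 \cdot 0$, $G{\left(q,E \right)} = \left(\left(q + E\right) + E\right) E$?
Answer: $0$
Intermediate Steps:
$W{\left(Q,t \right)} = -2$
$G{\left(q,E \right)} = E \left(q + 2 E\right)$ ($G{\left(q,E \right)} = \left(\left(E + q\right) + E\right) E = \left(q + 2 E\right) E = E \left(q + 2 E\right)$)
$u = 17$ ($u = -7 + \left(4 \left(-2 + 2 \cdot 4\right) + 3 \cdot 0\right) = -7 + \left(4 \left(-2 + 8\right) + 0\right) = -7 + \left(4 \cdot 6 + 0\right) = -7 + \left(24 + 0\right) = -7 + 24 = 17$)
$\left(-17 + u\right)^{2} = \left(-17 + 17\right)^{2} = 0^{2} = 0$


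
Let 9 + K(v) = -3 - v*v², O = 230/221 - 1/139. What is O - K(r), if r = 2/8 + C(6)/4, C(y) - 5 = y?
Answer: 1229790/30719 ≈ 40.034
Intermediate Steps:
C(y) = 5 + y
O = 31749/30719 (O = 230*(1/221) - 1*1/139 = 230/221 - 1/139 = 31749/30719 ≈ 1.0335)
r = 3 (r = 2/8 + (5 + 6)/4 = 2*(⅛) + 11*(¼) = ¼ + 11/4 = 3)
K(v) = -12 - v³ (K(v) = -9 + (-3 - v*v²) = -9 + (-3 - v³) = -12 - v³)
O - K(r) = 31749/30719 - (-12 - 1*3³) = 31749/30719 - (-12 - 1*27) = 31749/30719 - (-12 - 27) = 31749/30719 - 1*(-39) = 31749/30719 + 39 = 1229790/30719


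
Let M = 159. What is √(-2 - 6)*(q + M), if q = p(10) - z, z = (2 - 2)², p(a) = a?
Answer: 338*I*√2 ≈ 478.0*I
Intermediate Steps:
z = 0 (z = 0² = 0)
q = 10 (q = 10 - 1*0 = 10 + 0 = 10)
√(-2 - 6)*(q + M) = √(-2 - 6)*(10 + 159) = √(-8)*169 = (2*I*√2)*169 = 338*I*√2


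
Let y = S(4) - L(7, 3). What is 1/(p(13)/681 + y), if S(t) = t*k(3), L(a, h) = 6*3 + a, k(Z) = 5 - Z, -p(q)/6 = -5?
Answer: -227/3849 ≈ -0.058976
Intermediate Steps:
p(q) = 30 (p(q) = -6*(-5) = 30)
L(a, h) = 18 + a
S(t) = 2*t (S(t) = t*(5 - 1*3) = t*(5 - 3) = t*2 = 2*t)
y = -17 (y = 2*4 - (18 + 7) = 8 - 1*25 = 8 - 25 = -17)
1/(p(13)/681 + y) = 1/(30/681 - 17) = 1/(30*(1/681) - 17) = 1/(10/227 - 17) = 1/(-3849/227) = -227/3849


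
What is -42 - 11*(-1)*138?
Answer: 1476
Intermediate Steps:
-42 - 11*(-1)*138 = -42 + 11*138 = -42 + 1518 = 1476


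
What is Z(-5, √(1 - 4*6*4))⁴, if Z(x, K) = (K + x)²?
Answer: (5 - I*√95)⁸ ≈ -1.6504e+8 - 1.2554e+8*I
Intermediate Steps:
Z(-5, √(1 - 4*6*4))⁴ = ((√(1 - 4*6*4) - 5)²)⁴ = ((√(1 - 24*4) - 5)²)⁴ = ((√(1 - 96) - 5)²)⁴ = ((√(-95) - 5)²)⁴ = ((I*√95 - 5)²)⁴ = ((-5 + I*√95)²)⁴ = (-5 + I*√95)⁸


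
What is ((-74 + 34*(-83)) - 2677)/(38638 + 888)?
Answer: -5573/39526 ≈ -0.14100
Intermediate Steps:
((-74 + 34*(-83)) - 2677)/(38638 + 888) = ((-74 - 2822) - 2677)/39526 = (-2896 - 2677)*(1/39526) = -5573*1/39526 = -5573/39526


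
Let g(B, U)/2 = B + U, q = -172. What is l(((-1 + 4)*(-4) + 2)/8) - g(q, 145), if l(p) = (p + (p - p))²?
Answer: 889/16 ≈ 55.563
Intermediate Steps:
g(B, U) = 2*B + 2*U (g(B, U) = 2*(B + U) = 2*B + 2*U)
l(p) = p² (l(p) = (p + 0)² = p²)
l(((-1 + 4)*(-4) + 2)/8) - g(q, 145) = (((-1 + 4)*(-4) + 2)/8)² - (2*(-172) + 2*145) = ((3*(-4) + 2)/8)² - (-344 + 290) = ((-12 + 2)/8)² - 1*(-54) = ((⅛)*(-10))² + 54 = (-5/4)² + 54 = 25/16 + 54 = 889/16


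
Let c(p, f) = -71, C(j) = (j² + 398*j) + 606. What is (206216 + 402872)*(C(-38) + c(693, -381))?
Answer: -8006461760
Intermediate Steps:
C(j) = 606 + j² + 398*j
(206216 + 402872)*(C(-38) + c(693, -381)) = (206216 + 402872)*((606 + (-38)² + 398*(-38)) - 71) = 609088*((606 + 1444 - 15124) - 71) = 609088*(-13074 - 71) = 609088*(-13145) = -8006461760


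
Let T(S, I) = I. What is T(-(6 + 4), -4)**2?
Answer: 16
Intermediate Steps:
T(-(6 + 4), -4)**2 = (-4)**2 = 16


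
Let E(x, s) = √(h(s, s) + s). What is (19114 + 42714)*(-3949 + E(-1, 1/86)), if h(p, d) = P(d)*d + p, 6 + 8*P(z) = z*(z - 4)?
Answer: -244158772 + 15457*√3165531/3698 ≈ -2.4415e+8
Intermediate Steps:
P(z) = -¾ + z*(-4 + z)/8 (P(z) = -¾ + (z*(z - 4))/8 = -¾ + (z*(-4 + z))/8 = -¾ + z*(-4 + z)/8)
h(p, d) = p + d*(-¾ - d/2 + d²/8) (h(p, d) = (-¾ - d/2 + d²/8)*d + p = d*(-¾ - d/2 + d²/8) + p = p + d*(-¾ - d/2 + d²/8))
E(x, s) = √(2*s - s*(6 - s² + 4*s)/8) (E(x, s) = √((s - s*(6 - s² + 4*s)/8) + s) = √(2*s - s*(6 - s² + 4*s)/8))
(19114 + 42714)*(-3949 + E(-1, 1/86)) = (19114 + 42714)*(-3949 + √2*√((10 + (1/86)² - 4/86)/86)/4) = 61828*(-3949 + √2*√((10 + (1/86)² - 4*1/86)/86)/4) = 61828*(-3949 + √2*√((10 + 1/7396 - 2/43)/86)/4) = 61828*(-3949 + √2*√((1/86)*(73617/7396))/4) = 61828*(-3949 + √2*√(73617/636056)/4) = 61828*(-3949 + √2*(√6331062/7396)/4) = 61828*(-3949 + √3165531/14792) = -244158772 + 15457*√3165531/3698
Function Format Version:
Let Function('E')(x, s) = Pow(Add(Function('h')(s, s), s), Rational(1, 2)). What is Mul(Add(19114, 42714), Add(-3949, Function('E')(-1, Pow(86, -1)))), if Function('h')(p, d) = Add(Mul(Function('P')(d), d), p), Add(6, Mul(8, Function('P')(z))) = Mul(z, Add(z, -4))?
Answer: Add(-244158772, Mul(Rational(15457, 3698), Pow(3165531, Rational(1, 2)))) ≈ -2.4415e+8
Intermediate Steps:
Function('P')(z) = Add(Rational(-3, 4), Mul(Rational(1, 8), z, Add(-4, z))) (Function('P')(z) = Add(Rational(-3, 4), Mul(Rational(1, 8), Mul(z, Add(z, -4)))) = Add(Rational(-3, 4), Mul(Rational(1, 8), Mul(z, Add(-4, z)))) = Add(Rational(-3, 4), Mul(Rational(1, 8), z, Add(-4, z))))
Function('h')(p, d) = Add(p, Mul(d, Add(Rational(-3, 4), Mul(Rational(-1, 2), d), Mul(Rational(1, 8), Pow(d, 2))))) (Function('h')(p, d) = Add(Mul(Add(Rational(-3, 4), Mul(Rational(-1, 2), d), Mul(Rational(1, 8), Pow(d, 2))), d), p) = Add(Mul(d, Add(Rational(-3, 4), Mul(Rational(-1, 2), d), Mul(Rational(1, 8), Pow(d, 2)))), p) = Add(p, Mul(d, Add(Rational(-3, 4), Mul(Rational(-1, 2), d), Mul(Rational(1, 8), Pow(d, 2))))))
Function('E')(x, s) = Pow(Add(Mul(2, s), Mul(Rational(-1, 8), s, Add(6, Mul(-1, Pow(s, 2)), Mul(4, s)))), Rational(1, 2)) (Function('E')(x, s) = Pow(Add(Add(s, Mul(Rational(-1, 8), s, Add(6, Mul(-1, Pow(s, 2)), Mul(4, s)))), s), Rational(1, 2)) = Pow(Add(Mul(2, s), Mul(Rational(-1, 8), s, Add(6, Mul(-1, Pow(s, 2)), Mul(4, s)))), Rational(1, 2)))
Mul(Add(19114, 42714), Add(-3949, Function('E')(-1, Pow(86, -1)))) = Mul(Add(19114, 42714), Add(-3949, Mul(Rational(1, 4), Pow(2, Rational(1, 2)), Pow(Mul(Pow(86, -1), Add(10, Pow(Pow(86, -1), 2), Mul(-4, Pow(86, -1)))), Rational(1, 2))))) = Mul(61828, Add(-3949, Mul(Rational(1, 4), Pow(2, Rational(1, 2)), Pow(Mul(Rational(1, 86), Add(10, Pow(Rational(1, 86), 2), Mul(-4, Rational(1, 86)))), Rational(1, 2))))) = Mul(61828, Add(-3949, Mul(Rational(1, 4), Pow(2, Rational(1, 2)), Pow(Mul(Rational(1, 86), Add(10, Rational(1, 7396), Rational(-2, 43))), Rational(1, 2))))) = Mul(61828, Add(-3949, Mul(Rational(1, 4), Pow(2, Rational(1, 2)), Pow(Mul(Rational(1, 86), Rational(73617, 7396)), Rational(1, 2))))) = Mul(61828, Add(-3949, Mul(Rational(1, 4), Pow(2, Rational(1, 2)), Pow(Rational(73617, 636056), Rational(1, 2))))) = Mul(61828, Add(-3949, Mul(Rational(1, 4), Pow(2, Rational(1, 2)), Mul(Rational(1, 7396), Pow(6331062, Rational(1, 2)))))) = Mul(61828, Add(-3949, Mul(Rational(1, 14792), Pow(3165531, Rational(1, 2))))) = Add(-244158772, Mul(Rational(15457, 3698), Pow(3165531, Rational(1, 2))))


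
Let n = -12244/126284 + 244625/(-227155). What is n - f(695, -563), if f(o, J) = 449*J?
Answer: 362571241530021/1434302101 ≈ 2.5279e+5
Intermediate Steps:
n = -1683675466/1434302101 (n = -12244*1/126284 + 244625*(-1/227155) = -3061/31571 - 48925/45431 = -1683675466/1434302101 ≈ -1.1739)
n - f(695, -563) = -1683675466/1434302101 - 449*(-563) = -1683675466/1434302101 - 1*(-252787) = -1683675466/1434302101 + 252787 = 362571241530021/1434302101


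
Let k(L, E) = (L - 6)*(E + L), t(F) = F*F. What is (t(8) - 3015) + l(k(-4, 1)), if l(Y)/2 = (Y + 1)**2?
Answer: -1029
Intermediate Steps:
t(F) = F**2
k(L, E) = (-6 + L)*(E + L)
l(Y) = 2*(1 + Y)**2 (l(Y) = 2*(Y + 1)**2 = 2*(1 + Y)**2)
(t(8) - 3015) + l(k(-4, 1)) = (8**2 - 3015) + 2*(1 + ((-4)**2 - 6*1 - 6*(-4) + 1*(-4)))**2 = (64 - 3015) + 2*(1 + (16 - 6 + 24 - 4))**2 = -2951 + 2*(1 + 30)**2 = -2951 + 2*31**2 = -2951 + 2*961 = -2951 + 1922 = -1029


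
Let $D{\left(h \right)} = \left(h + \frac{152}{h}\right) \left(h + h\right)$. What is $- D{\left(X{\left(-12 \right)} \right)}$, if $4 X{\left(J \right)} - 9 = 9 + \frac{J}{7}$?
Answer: $- \frac{33041}{98} \approx -337.15$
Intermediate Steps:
$X{\left(J \right)} = \frac{9}{2} + \frac{J}{28}$ ($X{\left(J \right)} = \frac{9}{4} + \frac{9 + \frac{J}{7}}{4} = \frac{9}{4} + \left(\frac{9}{4} + \frac{J}{28}\right) = \frac{9}{2} + \frac{J}{28}$)
$D{\left(h \right)} = 2 h \left(h + \frac{152}{h}\right)$ ($D{\left(h \right)} = \left(h + \frac{152}{h}\right) 2 h = 2 h \left(h + \frac{152}{h}\right)$)
$- D{\left(X{\left(-12 \right)} \right)} = - (304 + 2 \left(\frac{9}{2} + \frac{1}{28} \left(-12\right)\right)^{2}) = - (304 + 2 \left(\frac{9}{2} - \frac{3}{7}\right)^{2}) = - (304 + 2 \left(\frac{57}{14}\right)^{2}) = - (304 + 2 \cdot \frac{3249}{196}) = - (304 + \frac{3249}{98}) = \left(-1\right) \frac{33041}{98} = - \frac{33041}{98}$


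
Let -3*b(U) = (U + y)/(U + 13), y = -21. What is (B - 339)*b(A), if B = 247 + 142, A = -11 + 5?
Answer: 450/7 ≈ 64.286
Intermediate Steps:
A = -6
B = 389
b(U) = -(-21 + U)/(3*(13 + U)) (b(U) = -(U - 21)/(3*(U + 13)) = -(-21 + U)/(3*(13 + U)))
(B - 339)*b(A) = (389 - 339)*((21 - 1*(-6))/(3*(13 - 6))) = 50*((⅓)*(21 + 6)/7) = 50*((⅓)*(⅐)*27) = 50*(9/7) = 450/7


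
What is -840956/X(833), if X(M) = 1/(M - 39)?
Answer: -667719064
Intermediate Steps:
X(M) = 1/(-39 + M)
-840956/X(833) = -840956/(1/(-39 + 833)) = -840956/(1/794) = -840956/1/794 = -840956*794 = -667719064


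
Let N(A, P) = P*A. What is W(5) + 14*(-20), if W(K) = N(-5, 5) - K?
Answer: -310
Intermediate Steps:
N(A, P) = A*P
W(K) = -25 - K (W(K) = -5*5 - K = -25 - K)
W(5) + 14*(-20) = (-25 - 1*5) + 14*(-20) = (-25 - 5) - 280 = -30 - 280 = -310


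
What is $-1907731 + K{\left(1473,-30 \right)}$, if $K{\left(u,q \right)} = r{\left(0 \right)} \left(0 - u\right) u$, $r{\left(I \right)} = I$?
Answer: $-1907731$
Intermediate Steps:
$K{\left(u,q \right)} = 0$ ($K{\left(u,q \right)} = 0 \left(0 - u\right) u = 0 \left(- u\right) u = 0 u = 0$)
$-1907731 + K{\left(1473,-30 \right)} = -1907731 + 0 = -1907731$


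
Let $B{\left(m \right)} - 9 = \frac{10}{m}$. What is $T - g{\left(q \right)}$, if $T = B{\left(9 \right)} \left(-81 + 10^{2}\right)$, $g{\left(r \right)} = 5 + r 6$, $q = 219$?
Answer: $- \frac{10142}{9} \approx -1126.9$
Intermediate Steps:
$B{\left(m \right)} = 9 + \frac{10}{m}$
$g{\left(r \right)} = 5 + 6 r$
$T = \frac{1729}{9}$ ($T = \left(9 + \frac{10}{9}\right) \left(-81 + 10^{2}\right) = \left(9 + 10 \cdot \frac{1}{9}\right) \left(-81 + 100\right) = \left(9 + \frac{10}{9}\right) 19 = \frac{91}{9} \cdot 19 = \frac{1729}{9} \approx 192.11$)
$T - g{\left(q \right)} = \frac{1729}{9} - \left(5 + 6 \cdot 219\right) = \frac{1729}{9} - \left(5 + 1314\right) = \frac{1729}{9} - 1319 = - \frac{10142}{9}$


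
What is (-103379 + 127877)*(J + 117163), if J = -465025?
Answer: -8521923276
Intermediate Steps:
(-103379 + 127877)*(J + 117163) = (-103379 + 127877)*(-465025 + 117163) = 24498*(-347862) = -8521923276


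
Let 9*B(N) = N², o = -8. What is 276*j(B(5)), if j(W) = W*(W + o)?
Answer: -108100/27 ≈ -4003.7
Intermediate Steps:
B(N) = N²/9
j(W) = W*(-8 + W) (j(W) = W*(W - 8) = W*(-8 + W))
276*j(B(5)) = 276*(((⅑)*5²)*(-8 + (⅑)*5²)) = 276*(((⅑)*25)*(-8 + (⅑)*25)) = 276*(25*(-8 + 25/9)/9) = 276*((25/9)*(-47/9)) = 276*(-1175/81) = -108100/27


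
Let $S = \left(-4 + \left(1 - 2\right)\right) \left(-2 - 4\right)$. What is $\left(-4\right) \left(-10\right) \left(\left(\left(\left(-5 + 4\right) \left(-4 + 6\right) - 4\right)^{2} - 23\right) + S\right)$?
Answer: $1720$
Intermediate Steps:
$S = 30$ ($S = \left(-4 - 1\right) \left(-6\right) = \left(-5\right) \left(-6\right) = 30$)
$\left(-4\right) \left(-10\right) \left(\left(\left(\left(-5 + 4\right) \left(-4 + 6\right) - 4\right)^{2} - 23\right) + S\right) = \left(-4\right) \left(-10\right) \left(\left(\left(\left(-5 + 4\right) \left(-4 + 6\right) - 4\right)^{2} - 23\right) + 30\right) = 40 \left(\left(\left(\left(-1\right) 2 - 4\right)^{2} - 23\right) + 30\right) = 40 \left(\left(\left(-2 - 4\right)^{2} - 23\right) + 30\right) = 40 \left(\left(\left(-6\right)^{2} - 23\right) + 30\right) = 40 \left(\left(36 - 23\right) + 30\right) = 40 \left(13 + 30\right) = 40 \cdot 43 = 1720$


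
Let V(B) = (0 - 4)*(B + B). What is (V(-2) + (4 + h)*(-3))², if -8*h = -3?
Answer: 529/64 ≈ 8.2656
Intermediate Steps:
h = 3/8 (h = -⅛*(-3) = 3/8 ≈ 0.37500)
V(B) = -8*B
(V(-2) + (4 + h)*(-3))² = (-8*(-2) + (4 + 3/8)*(-3))² = (16 + (35/8)*(-3))² = (16 - 105/8)² = (23/8)² = 529/64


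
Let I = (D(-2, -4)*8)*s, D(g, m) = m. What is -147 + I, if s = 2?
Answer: -211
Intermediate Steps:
I = -64 (I = -4*8*2 = -32*2 = -64)
-147 + I = -147 - 64 = -211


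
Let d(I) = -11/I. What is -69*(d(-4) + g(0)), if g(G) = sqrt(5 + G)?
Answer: -759/4 - 69*sqrt(5) ≈ -344.04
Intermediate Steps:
-69*(d(-4) + g(0)) = -69*(-11/(-4) + sqrt(5 + 0)) = -69*(-11*(-1/4) + sqrt(5)) = -69*(11/4 + sqrt(5)) = -759/4 - 69*sqrt(5)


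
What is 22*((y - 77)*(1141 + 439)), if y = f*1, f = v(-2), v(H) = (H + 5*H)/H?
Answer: -2467960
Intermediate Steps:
v(H) = 6 (v(H) = (6*H)/H = 6)
f = 6
y = 6 (y = 6*1 = 6)
22*((y - 77)*(1141 + 439)) = 22*((6 - 77)*(1141 + 439)) = 22*(-71*1580) = 22*(-112180) = -2467960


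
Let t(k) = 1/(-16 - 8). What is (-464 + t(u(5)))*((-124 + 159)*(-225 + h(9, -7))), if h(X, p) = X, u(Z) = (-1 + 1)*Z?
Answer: 3508155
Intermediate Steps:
u(Z) = 0 (u(Z) = 0*Z = 0)
t(k) = -1/24 (t(k) = 1/(-24) = -1/24)
(-464 + t(u(5)))*((-124 + 159)*(-225 + h(9, -7))) = (-464 - 1/24)*((-124 + 159)*(-225 + 9)) = -389795*(-216)/24 = -11137/24*(-7560) = 3508155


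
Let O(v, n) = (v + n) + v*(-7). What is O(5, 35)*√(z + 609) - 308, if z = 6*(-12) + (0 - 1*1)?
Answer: -308 + 10*√134 ≈ -192.24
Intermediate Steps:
z = -73 (z = -72 + (0 - 1) = -72 - 1 = -73)
O(v, n) = n - 6*v (O(v, n) = (n + v) - 7*v = n - 6*v)
O(5, 35)*√(z + 609) - 308 = (35 - 6*5)*√(-73 + 609) - 308 = (35 - 30)*√536 - 308 = 5*(2*√134) - 308 = 10*√134 - 308 = -308 + 10*√134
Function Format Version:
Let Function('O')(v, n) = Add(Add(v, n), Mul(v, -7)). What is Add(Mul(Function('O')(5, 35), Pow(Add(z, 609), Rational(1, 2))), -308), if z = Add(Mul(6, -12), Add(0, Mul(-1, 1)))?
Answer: Add(-308, Mul(10, Pow(134, Rational(1, 2)))) ≈ -192.24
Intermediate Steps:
z = -73 (z = Add(-72, Add(0, -1)) = Add(-72, -1) = -73)
Function('O')(v, n) = Add(n, Mul(-6, v)) (Function('O')(v, n) = Add(Add(n, v), Mul(-7, v)) = Add(n, Mul(-6, v)))
Add(Mul(Function('O')(5, 35), Pow(Add(z, 609), Rational(1, 2))), -308) = Add(Mul(Add(35, Mul(-6, 5)), Pow(Add(-73, 609), Rational(1, 2))), -308) = Add(Mul(Add(35, -30), Pow(536, Rational(1, 2))), -308) = Add(Mul(5, Mul(2, Pow(134, Rational(1, 2)))), -308) = Add(Mul(10, Pow(134, Rational(1, 2))), -308) = Add(-308, Mul(10, Pow(134, Rational(1, 2))))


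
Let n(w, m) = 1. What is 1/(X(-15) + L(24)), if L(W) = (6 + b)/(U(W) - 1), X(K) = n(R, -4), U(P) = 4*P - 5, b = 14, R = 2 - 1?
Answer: 9/11 ≈ 0.81818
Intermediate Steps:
R = 1
U(P) = -5 + 4*P
X(K) = 1
L(W) = 20/(-6 + 4*W) (L(W) = (6 + 14)/((-5 + 4*W) - 1) = 20/(-6 + 4*W))
1/(X(-15) + L(24)) = 1/(1 + 10/(-3 + 2*24)) = 1/(1 + 10/(-3 + 48)) = 1/(1 + 10/45) = 1/(1 + 10*(1/45)) = 1/(1 + 2/9) = 1/(11/9) = 9/11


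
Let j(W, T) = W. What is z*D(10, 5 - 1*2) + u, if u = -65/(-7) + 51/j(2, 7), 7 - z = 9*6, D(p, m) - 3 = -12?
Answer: 6409/14 ≈ 457.79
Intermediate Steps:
D(p, m) = -9 (D(p, m) = 3 - 12 = -9)
z = -47 (z = 7 - 9*6 = 7 - 1*54 = 7 - 54 = -47)
u = 487/14 (u = -65/(-7) + 51/2 = -65*(-⅐) + 51*(½) = 65/7 + 51/2 = 487/14 ≈ 34.786)
z*D(10, 5 - 1*2) + u = -47*(-9) + 487/14 = 423 + 487/14 = 6409/14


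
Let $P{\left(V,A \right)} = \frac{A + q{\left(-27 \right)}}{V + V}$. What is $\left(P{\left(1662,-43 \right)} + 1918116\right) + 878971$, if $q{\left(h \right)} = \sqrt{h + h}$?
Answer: $\frac{9297517145}{3324} + \frac{i \sqrt{6}}{1108} \approx 2.7971 \cdot 10^{6} + 0.0022107 i$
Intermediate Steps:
$q{\left(h \right)} = \sqrt{2} \sqrt{h}$ ($q{\left(h \right)} = \sqrt{2 h} = \sqrt{2} \sqrt{h}$)
$P{\left(V,A \right)} = \frac{A + 3 i \sqrt{6}}{2 V}$ ($P{\left(V,A \right)} = \frac{A + \sqrt{2} \sqrt{-27}}{V + V} = \frac{A + \sqrt{2} \cdot 3 i \sqrt{3}}{2 V} = \left(A + 3 i \sqrt{6}\right) \frac{1}{2 V} = \frac{A + 3 i \sqrt{6}}{2 V}$)
$\left(P{\left(1662,-43 \right)} + 1918116\right) + 878971 = \left(\frac{-43 + 3 i \sqrt{6}}{2 \cdot 1662} + 1918116\right) + 878971 = \left(\frac{1}{2} \cdot \frac{1}{1662} \left(-43 + 3 i \sqrt{6}\right) + 1918116\right) + 878971 = \left(\left(- \frac{43}{3324} + \frac{i \sqrt{6}}{1108}\right) + 1918116\right) + 878971 = \left(\frac{6375817541}{3324} + \frac{i \sqrt{6}}{1108}\right) + 878971 = \frac{9297517145}{3324} + \frac{i \sqrt{6}}{1108}$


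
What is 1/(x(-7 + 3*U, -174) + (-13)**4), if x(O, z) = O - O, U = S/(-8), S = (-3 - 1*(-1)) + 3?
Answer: 1/28561 ≈ 3.5013e-5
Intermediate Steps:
S = 1 (S = (-3 + 1) + 3 = -2 + 3 = 1)
U = -1/8 (U = 1/(-8) = 1*(-1/8) = -1/8 ≈ -0.12500)
x(O, z) = 0
1/(x(-7 + 3*U, -174) + (-13)**4) = 1/(0 + (-13)**4) = 1/(0 + 28561) = 1/28561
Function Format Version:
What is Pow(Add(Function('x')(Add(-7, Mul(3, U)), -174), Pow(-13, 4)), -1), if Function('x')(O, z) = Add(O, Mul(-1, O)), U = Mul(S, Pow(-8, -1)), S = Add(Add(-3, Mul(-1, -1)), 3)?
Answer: Rational(1, 28561) ≈ 3.5013e-5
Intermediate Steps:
S = 1 (S = Add(Add(-3, 1), 3) = Add(-2, 3) = 1)
U = Rational(-1, 8) (U = Mul(1, Pow(-8, -1)) = Mul(1, Rational(-1, 8)) = Rational(-1, 8) ≈ -0.12500)
Function('x')(O, z) = 0
Pow(Add(Function('x')(Add(-7, Mul(3, U)), -174), Pow(-13, 4)), -1) = Pow(Add(0, Pow(-13, 4)), -1) = Pow(Add(0, 28561), -1) = Pow(28561, -1) = Rational(1, 28561)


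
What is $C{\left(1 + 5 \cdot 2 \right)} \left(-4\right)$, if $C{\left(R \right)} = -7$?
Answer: $28$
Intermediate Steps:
$C{\left(1 + 5 \cdot 2 \right)} \left(-4\right) = \left(-7\right) \left(-4\right) = 28$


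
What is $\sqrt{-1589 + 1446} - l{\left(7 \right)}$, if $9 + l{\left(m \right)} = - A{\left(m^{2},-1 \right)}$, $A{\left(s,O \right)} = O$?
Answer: $8 + i \sqrt{143} \approx 8.0 + 11.958 i$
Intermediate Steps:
$l{\left(m \right)} = -8$ ($l{\left(m \right)} = -9 - -1 = -9 + 1 = -8$)
$\sqrt{-1589 + 1446} - l{\left(7 \right)} = \sqrt{-1589 + 1446} - -8 = \sqrt{-143} + 8 = i \sqrt{143} + 8 = 8 + i \sqrt{143}$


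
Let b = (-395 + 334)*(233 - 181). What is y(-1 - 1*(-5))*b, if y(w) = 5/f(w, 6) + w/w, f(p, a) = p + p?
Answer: -10309/2 ≈ -5154.5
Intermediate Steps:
f(p, a) = 2*p
y(w) = 1 + 5/(2*w) (y(w) = 5/((2*w)) + w/w = 5*(1/(2*w)) + 1 = 5/(2*w) + 1 = 1 + 5/(2*w))
b = -3172 (b = -61*52 = -3172)
y(-1 - 1*(-5))*b = ((5/2 + (-1 - 1*(-5)))/(-1 - 1*(-5)))*(-3172) = ((5/2 + (-1 + 5))/(-1 + 5))*(-3172) = ((5/2 + 4)/4)*(-3172) = ((¼)*(13/2))*(-3172) = (13/8)*(-3172) = -10309/2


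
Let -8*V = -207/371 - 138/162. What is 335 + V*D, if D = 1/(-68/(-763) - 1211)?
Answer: 1771662374851/5288546700 ≈ 335.00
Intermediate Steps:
V = 7061/40068 (V = -(-207/371 - 138/162)/8 = -(-207*1/371 - 138*1/162)/8 = -(-207/371 - 23/27)/8 = -⅛*(-14122/10017) = 7061/40068 ≈ 0.17623)
D = -763/923925 (D = 1/(-68*(-1/763) - 1211) = 1/(68/763 - 1211) = 1/(-923925/763) = -763/923925 ≈ -0.00082582)
335 + V*D = 335 + (7061/40068)*(-763/923925) = 335 - 769649/5288546700 = 1771662374851/5288546700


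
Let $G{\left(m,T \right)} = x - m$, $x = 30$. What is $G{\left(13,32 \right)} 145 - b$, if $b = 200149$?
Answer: $-197684$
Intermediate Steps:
$G{\left(m,T \right)} = 30 - m$
$G{\left(13,32 \right)} 145 - b = \left(30 - 13\right) 145 - 200149 = 17 \cdot 145 - 200149 = 2465 - 200149 = -197684$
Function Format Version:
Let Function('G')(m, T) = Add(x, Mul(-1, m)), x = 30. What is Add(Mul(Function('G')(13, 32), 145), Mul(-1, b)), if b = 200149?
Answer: -197684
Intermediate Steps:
Function('G')(m, T) = Add(30, Mul(-1, m))
Add(Mul(Function('G')(13, 32), 145), Mul(-1, b)) = Add(Mul(Add(30, Mul(-1, 13)), 145), Mul(-1, 200149)) = Add(Mul(Add(30, -13), 145), -200149) = Add(Mul(17, 145), -200149) = Add(2465, -200149) = -197684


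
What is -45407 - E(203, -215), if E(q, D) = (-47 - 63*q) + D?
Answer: -32356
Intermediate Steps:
E(q, D) = -47 + D - 63*q
-45407 - E(203, -215) = -45407 - (-47 - 215 - 63*203) = -45407 - (-47 - 215 - 12789) = -45407 - 1*(-13051) = -45407 + 13051 = -32356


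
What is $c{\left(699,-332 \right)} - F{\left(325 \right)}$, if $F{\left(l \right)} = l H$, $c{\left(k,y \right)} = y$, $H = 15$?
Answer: $-5207$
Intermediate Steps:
$F{\left(l \right)} = 15 l$ ($F{\left(l \right)} = l 15 = 15 l$)
$c{\left(699,-332 \right)} - F{\left(325 \right)} = -332 - 15 \cdot 325 = -332 - 4875 = -5207$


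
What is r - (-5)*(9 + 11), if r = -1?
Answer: 99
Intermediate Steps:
r - (-5)*(9 + 11) = -1 - (-5)*(9 + 11) = -1 - (-5)*20 = -1 - 1*(-100) = -1 + 100 = 99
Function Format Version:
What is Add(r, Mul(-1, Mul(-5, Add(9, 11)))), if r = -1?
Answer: 99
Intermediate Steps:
Add(r, Mul(-1, Mul(-5, Add(9, 11)))) = Add(-1, Mul(-1, Mul(-5, Add(9, 11)))) = Add(-1, Mul(-1, Mul(-5, 20))) = Add(-1, Mul(-1, -100)) = Add(-1, 100) = 99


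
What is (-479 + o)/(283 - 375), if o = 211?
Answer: 67/23 ≈ 2.9130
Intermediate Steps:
(-479 + o)/(283 - 375) = (-479 + 211)/(283 - 375) = -268/(-92) = -268*(-1/92) = 67/23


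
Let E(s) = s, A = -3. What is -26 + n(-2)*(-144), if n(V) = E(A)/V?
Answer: -242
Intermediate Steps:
n(V) = -3/V
-26 + n(-2)*(-144) = -26 - 3/(-2)*(-144) = -26 - 3*(-1/2)*(-144) = -26 + (3/2)*(-144) = -26 - 216 = -242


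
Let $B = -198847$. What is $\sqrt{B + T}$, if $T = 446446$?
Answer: $3 \sqrt{27511} \approx 497.59$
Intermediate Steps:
$\sqrt{B + T} = \sqrt{-198847 + 446446} = \sqrt{247599} = 3 \sqrt{27511}$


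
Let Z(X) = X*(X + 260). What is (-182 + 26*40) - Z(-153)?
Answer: 17229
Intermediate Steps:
Z(X) = X*(260 + X)
(-182 + 26*40) - Z(-153) = (-182 + 26*40) - (-153)*(260 - 153) = (-182 + 1040) - (-153)*107 = 858 - 1*(-16371) = 858 + 16371 = 17229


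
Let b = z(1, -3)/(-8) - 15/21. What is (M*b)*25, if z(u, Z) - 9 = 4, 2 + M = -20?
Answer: 36025/28 ≈ 1286.6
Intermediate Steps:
M = -22 (M = -2 - 20 = -22)
z(u, Z) = 13 (z(u, Z) = 9 + 4 = 13)
b = -131/56 (b = 13/(-8) - 15/21 = 13*(-⅛) - 15*1/21 = -13/8 - 5/7 = -131/56 ≈ -2.3393)
(M*b)*25 = -22*(-131/56)*25 = (1441/28)*25 = 36025/28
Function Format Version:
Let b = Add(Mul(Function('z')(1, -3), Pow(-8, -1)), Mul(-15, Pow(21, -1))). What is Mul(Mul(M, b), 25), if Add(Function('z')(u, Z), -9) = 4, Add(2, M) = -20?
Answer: Rational(36025, 28) ≈ 1286.6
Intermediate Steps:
M = -22 (M = Add(-2, -20) = -22)
Function('z')(u, Z) = 13 (Function('z')(u, Z) = Add(9, 4) = 13)
b = Rational(-131, 56) (b = Add(Mul(13, Pow(-8, -1)), Mul(-15, Pow(21, -1))) = Add(Mul(13, Rational(-1, 8)), Mul(-15, Rational(1, 21))) = Add(Rational(-13, 8), Rational(-5, 7)) = Rational(-131, 56) ≈ -2.3393)
Mul(Mul(M, b), 25) = Mul(Mul(-22, Rational(-131, 56)), 25) = Mul(Rational(1441, 28), 25) = Rational(36025, 28)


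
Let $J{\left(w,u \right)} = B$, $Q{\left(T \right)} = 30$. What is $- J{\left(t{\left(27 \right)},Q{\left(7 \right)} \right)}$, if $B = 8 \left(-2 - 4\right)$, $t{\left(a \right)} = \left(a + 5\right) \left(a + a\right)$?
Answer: $48$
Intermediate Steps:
$t{\left(a \right)} = 2 a \left(5 + a\right)$ ($t{\left(a \right)} = \left(5 + a\right) 2 a = 2 a \left(5 + a\right)$)
$B = -48$ ($B = 8 \left(-6\right) = -48$)
$J{\left(w,u \right)} = -48$
$- J{\left(t{\left(27 \right)},Q{\left(7 \right)} \right)} = \left(-1\right) \left(-48\right) = 48$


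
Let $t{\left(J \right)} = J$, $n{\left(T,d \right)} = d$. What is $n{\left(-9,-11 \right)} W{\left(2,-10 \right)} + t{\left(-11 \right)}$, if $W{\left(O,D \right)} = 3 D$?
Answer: $319$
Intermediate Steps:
$n{\left(-9,-11 \right)} W{\left(2,-10 \right)} + t{\left(-11 \right)} = - 11 \cdot 3 \left(-10\right) - 11 = \left(-11\right) \left(-30\right) - 11 = 330 - 11 = 319$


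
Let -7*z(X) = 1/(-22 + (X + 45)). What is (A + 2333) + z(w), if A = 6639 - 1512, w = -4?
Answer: 992179/133 ≈ 7460.0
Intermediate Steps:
A = 5127
z(X) = -1/(7*(23 + X)) (z(X) = -1/(7*(-22 + (X + 45))) = -1/(7*(-22 + (45 + X))) = -1/(7*(23 + X)))
(A + 2333) + z(w) = (5127 + 2333) - 1/(161 + 7*(-4)) = 7460 - 1/(161 - 28) = 7460 - 1/133 = 992179/133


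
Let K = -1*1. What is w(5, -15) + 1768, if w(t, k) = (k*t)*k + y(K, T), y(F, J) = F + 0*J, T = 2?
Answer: 2892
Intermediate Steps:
K = -1
y(F, J) = F (y(F, J) = F + 0 = F)
w(t, k) = -1 + t*k**2 (w(t, k) = (k*t)*k - 1 = t*k**2 - 1 = -1 + t*k**2)
w(5, -15) + 1768 = (-1 + 5*(-15)**2) + 1768 = (-1 + 5*225) + 1768 = (-1 + 1125) + 1768 = 1124 + 1768 = 2892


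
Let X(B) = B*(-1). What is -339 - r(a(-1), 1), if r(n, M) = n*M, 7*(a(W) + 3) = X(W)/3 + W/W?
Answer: -7060/21 ≈ -336.19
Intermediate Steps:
X(B) = -B
a(W) = -20/7 - W/21 (a(W) = -3 + (-W/3 + W/W)/7 = -3 + (-W*(1/3) + 1)/7 = -3 + (-W/3 + 1)/7 = -3 + (1 - W/3)/7 = -3 + (1/7 - W/21) = -20/7 - W/21)
r(n, M) = M*n
-339 - r(a(-1), 1) = -339 - (-20/7 - 1/21*(-1)) = -339 - (-20/7 + 1/21) = -339 - (-59)/21 = -339 - 1*(-59/21) = -339 + 59/21 = -7060/21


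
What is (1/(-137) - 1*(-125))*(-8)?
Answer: -136992/137 ≈ -999.94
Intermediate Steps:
(1/(-137) - 1*(-125))*(-8) = (-1/137 + 125)*(-8) = (17124/137)*(-8) = -136992/137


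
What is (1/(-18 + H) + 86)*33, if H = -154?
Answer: 488103/172 ≈ 2837.8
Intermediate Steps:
(1/(-18 + H) + 86)*33 = (1/(-18 - 154) + 86)*33 = (1/(-172) + 86)*33 = (-1/172 + 86)*33 = (14791/172)*33 = 488103/172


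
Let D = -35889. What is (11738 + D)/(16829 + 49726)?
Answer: -24151/66555 ≈ -0.36287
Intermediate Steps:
(11738 + D)/(16829 + 49726) = (11738 - 35889)/(16829 + 49726) = -24151/66555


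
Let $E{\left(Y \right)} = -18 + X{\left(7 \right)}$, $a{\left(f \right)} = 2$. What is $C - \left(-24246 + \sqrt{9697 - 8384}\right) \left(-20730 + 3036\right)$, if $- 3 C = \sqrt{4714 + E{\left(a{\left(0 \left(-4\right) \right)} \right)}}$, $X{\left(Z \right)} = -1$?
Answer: $-429008724 + 17694 \sqrt{1313} - \frac{\sqrt{4695}}{3} \approx -4.2837 \cdot 10^{8}$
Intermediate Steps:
$E{\left(Y \right)} = -19$ ($E{\left(Y \right)} = -18 - 1 = -19$)
$C = - \frac{\sqrt{4695}}{3}$ ($C = - \frac{\sqrt{4714 - 19}}{3} = - \frac{\sqrt{4695}}{3} \approx -22.84$)
$C - \left(-24246 + \sqrt{9697 - 8384}\right) \left(-20730 + 3036\right) = - \frac{\sqrt{4695}}{3} - \left(-24246 + \sqrt{9697 - 8384}\right) \left(-20730 + 3036\right) = - \frac{\sqrt{4695}}{3} - \left(-24246 + \sqrt{1313}\right) \left(-17694\right) = - \frac{\sqrt{4695}}{3} - \left(429008724 - 17694 \sqrt{1313}\right) = -429008724 + 17694 \sqrt{1313} - \frac{\sqrt{4695}}{3}$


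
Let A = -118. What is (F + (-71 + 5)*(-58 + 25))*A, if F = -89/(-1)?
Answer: -267506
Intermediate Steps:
F = 89 (F = -89*(-1) = 89)
(F + (-71 + 5)*(-58 + 25))*A = (89 + (-71 + 5)*(-58 + 25))*(-118) = (89 - 66*(-33))*(-118) = (89 + 2178)*(-118) = 2267*(-118) = -267506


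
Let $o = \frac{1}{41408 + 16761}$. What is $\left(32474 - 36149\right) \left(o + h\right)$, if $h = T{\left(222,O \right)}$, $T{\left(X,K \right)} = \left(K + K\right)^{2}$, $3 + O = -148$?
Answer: $- \frac{19496777127975}{58169} \approx -3.3517 \cdot 10^{8}$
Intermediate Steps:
$O = -151$ ($O = -3 - 148 = -151$)
$T{\left(X,K \right)} = 4 K^{2}$ ($T{\left(X,K \right)} = \left(2 K\right)^{2} = 4 K^{2}$)
$o = \frac{1}{58169} \approx 1.7191 \cdot 10^{-5}$
$h = 91204$ ($h = 4 \left(-151\right)^{2} = 4 \cdot 22801 = 91204$)
$\left(32474 - 36149\right) \left(o + h\right) = \left(32474 - 36149\right) \left(\frac{1}{58169} + 91204\right) = \left(-3675\right) \frac{5305245477}{58169} = - \frac{19496777127975}{58169}$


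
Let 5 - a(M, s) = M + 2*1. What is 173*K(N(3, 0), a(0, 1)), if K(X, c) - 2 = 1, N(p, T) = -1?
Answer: 519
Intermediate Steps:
a(M, s) = 3 - M (a(M, s) = 5 - (M + 2*1) = 5 - (M + 2) = 5 - (2 + M) = 5 + (-2 - M) = 3 - M)
K(X, c) = 3 (K(X, c) = 2 + 1 = 3)
173*K(N(3, 0), a(0, 1)) = 173*3 = 519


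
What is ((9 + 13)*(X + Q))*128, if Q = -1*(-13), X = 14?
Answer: 76032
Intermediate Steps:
Q = 13
((9 + 13)*(X + Q))*128 = ((9 + 13)*(14 + 13))*128 = (22*27)*128 = 594*128 = 76032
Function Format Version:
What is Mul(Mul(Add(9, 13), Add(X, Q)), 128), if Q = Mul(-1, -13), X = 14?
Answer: 76032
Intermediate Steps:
Q = 13
Mul(Mul(Add(9, 13), Add(X, Q)), 128) = Mul(Mul(Add(9, 13), Add(14, 13)), 128) = Mul(Mul(22, 27), 128) = Mul(594, 128) = 76032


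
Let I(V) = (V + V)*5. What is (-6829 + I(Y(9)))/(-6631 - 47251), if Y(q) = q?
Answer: 6739/53882 ≈ 0.12507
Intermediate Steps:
I(V) = 10*V (I(V) = (2*V)*5 = 10*V)
(-6829 + I(Y(9)))/(-6631 - 47251) = (-6829 + 10*9)/(-6631 - 47251) = (-6829 + 90)/(-53882) = -6739*(-1/53882) = 6739/53882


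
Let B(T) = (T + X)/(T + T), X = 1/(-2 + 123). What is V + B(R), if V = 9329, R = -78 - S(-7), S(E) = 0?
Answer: 176103641/18876 ≈ 9329.5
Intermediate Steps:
X = 1/121 ≈ 0.0082645
R = -78 (R = -78 - 1*0 = -78 + 0 = -78)
B(T) = (1/121 + T)/(2*T) (B(T) = (T + 1/121)/(T + T) = (1/121 + T)/((2*T)) = (1/121 + T)*(1/(2*T)) = (1/121 + T)/(2*T))
V + B(R) = 9329 + (1/242)*(1 + 121*(-78))/(-78) = 9329 + (1/242)*(-1/78)*(1 - 9438) = 9329 + (1/242)*(-1/78)*(-9437) = 9329 + 9437/18876 = 176103641/18876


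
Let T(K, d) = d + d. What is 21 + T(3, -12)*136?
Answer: -3243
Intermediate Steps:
T(K, d) = 2*d
21 + T(3, -12)*136 = 21 + (2*(-12))*136 = 21 - 24*136 = 21 - 3264 = -3243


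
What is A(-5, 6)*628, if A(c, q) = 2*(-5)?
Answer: -6280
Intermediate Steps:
A(c, q) = -10
A(-5, 6)*628 = -10*628 = -6280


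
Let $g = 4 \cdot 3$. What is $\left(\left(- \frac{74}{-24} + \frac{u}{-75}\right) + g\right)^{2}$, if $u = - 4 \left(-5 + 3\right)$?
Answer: $\frac{20187049}{90000} \approx 224.3$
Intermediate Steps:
$u = 8$ ($u = \left(-4\right) \left(-2\right) = 8$)
$g = 12$
$\left(\left(- \frac{74}{-24} + \frac{u}{-75}\right) + g\right)^{2} = \left(\left(- \frac{74}{-24} + \frac{8}{-75}\right) + 12\right)^{2} = \left(\left(\left(-74\right) \left(- \frac{1}{24}\right) + 8 \left(- \frac{1}{75}\right)\right) + 12\right)^{2} = \left(\left(\frac{37}{12} - \frac{8}{75}\right) + 12\right)^{2} = \left(\frac{893}{300} + 12\right)^{2} = \left(\frac{4493}{300}\right)^{2} = \frac{20187049}{90000}$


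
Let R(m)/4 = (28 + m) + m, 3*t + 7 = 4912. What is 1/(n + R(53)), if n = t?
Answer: 1/2171 ≈ 0.00046062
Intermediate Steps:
t = 1635 (t = -7/3 + (1/3)*4912 = -7/3 + 4912/3 = 1635)
R(m) = 112 + 8*m (R(m) = 4*((28 + m) + m) = 4*(28 + 2*m) = 112 + 8*m)
n = 1635
1/(n + R(53)) = 1/(1635 + (112 + 8*53)) = 1/(1635 + (112 + 424)) = 1/(1635 + 536) = 1/2171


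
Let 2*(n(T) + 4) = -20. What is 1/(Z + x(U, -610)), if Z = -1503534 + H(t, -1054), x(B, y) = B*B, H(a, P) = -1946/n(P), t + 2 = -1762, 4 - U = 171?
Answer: -1/1475506 ≈ -6.7773e-7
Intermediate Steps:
U = -167 (U = 4 - 1*171 = 4 - 171 = -167)
t = -1764 (t = -2 - 1762 = -1764)
n(T) = -14 (n(T) = -4 + (½)*(-20) = -4 - 10 = -14)
H(a, P) = 139 (H(a, P) = -1946/(-14) = -1946*(-1/14) = 139)
x(B, y) = B²
Z = -1503395 (Z = -1503534 + 139 = -1503395)
1/(Z + x(U, -610)) = 1/(-1503395 + (-167)²) = 1/(-1503395 + 27889) = 1/(-1475506) = -1/1475506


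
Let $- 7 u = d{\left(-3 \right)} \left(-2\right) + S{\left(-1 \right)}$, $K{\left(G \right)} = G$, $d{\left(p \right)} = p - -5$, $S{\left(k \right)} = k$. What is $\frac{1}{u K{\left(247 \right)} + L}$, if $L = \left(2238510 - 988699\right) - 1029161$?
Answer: $\frac{7}{1545785} \approx 4.5284 \cdot 10^{-6}$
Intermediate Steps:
$d{\left(p \right)} = 5 + p$ ($d{\left(p \right)} = p + 5 = 5 + p$)
$u = \frac{5}{7}$ ($u = - \frac{\left(5 - 3\right) \left(-2\right) - 1}{7} = - \frac{2 \left(-2\right) - 1}{7} = - \frac{-4 - 1}{7} = \left(- \frac{1}{7}\right) \left(-5\right) = \frac{5}{7} \approx 0.71429$)
$L = 220650$ ($L = 1249811 - 1029161 = 220650$)
$\frac{1}{u K{\left(247 \right)} + L} = \frac{1}{\frac{5}{7} \cdot 247 + 220650} = \frac{1}{\frac{1235}{7} + 220650} = \frac{1}{\frac{1545785}{7}} = \frac{7}{1545785}$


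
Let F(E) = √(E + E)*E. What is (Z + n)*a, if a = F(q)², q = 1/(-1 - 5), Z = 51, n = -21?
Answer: -5/18 ≈ -0.27778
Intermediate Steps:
q = -⅙ (q = 1/(-6) = -⅙ ≈ -0.16667)
F(E) = √2*E^(3/2) (F(E) = √(2*E)*E = (√2*√E)*E = √2*E^(3/2))
a = -1/108 (a = (√2*(-⅙)^(3/2))² = (√2*(-I*√6/36))² = (-I*√3/18)² = -1/108 ≈ -0.0092593)
(Z + n)*a = (51 - 21)*(-1/108) = 30*(-1/108) = -5/18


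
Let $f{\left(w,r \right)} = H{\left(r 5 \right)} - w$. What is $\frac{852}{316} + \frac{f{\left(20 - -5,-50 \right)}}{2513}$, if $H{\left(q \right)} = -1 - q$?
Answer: $\frac{78995}{28361} \approx 2.7853$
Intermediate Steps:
$f{\left(w,r \right)} = -1 - w - 5 r$ ($f{\left(w,r \right)} = \left(-1 - r 5\right) - w = \left(-1 - 5 r\right) - w = -1 - w - 5 r$)
$\frac{852}{316} + \frac{f{\left(20 - -5,-50 \right)}}{2513} = \frac{852}{316} + \frac{-1 - \left(20 - -5\right) - -250}{2513} = 852 \cdot \frac{1}{316} + \left(-1 - \left(20 + 5\right) + 250\right) \frac{1}{2513} = \frac{213}{79} + \left(-1 - 25 + 250\right) \frac{1}{2513} = \frac{213}{79} + 224 \cdot \frac{1}{2513} = \frac{213}{79} + \frac{32}{359} = \frac{78995}{28361}$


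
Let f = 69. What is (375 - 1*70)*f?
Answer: 21045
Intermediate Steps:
(375 - 1*70)*f = (375 - 1*70)*69 = (375 - 70)*69 = 305*69 = 21045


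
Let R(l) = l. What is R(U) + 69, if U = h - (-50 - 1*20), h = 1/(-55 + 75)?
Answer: 2781/20 ≈ 139.05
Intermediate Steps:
h = 1/20 ≈ 0.050000
U = 1401/20 (U = 1/20 - (-50 - 1*20) = 1/20 - (-50 - 20) = 1/20 - 1*(-70) = 1/20 + 70 = 1401/20 ≈ 70.050)
R(U) + 69 = 1401/20 + 69 = 2781/20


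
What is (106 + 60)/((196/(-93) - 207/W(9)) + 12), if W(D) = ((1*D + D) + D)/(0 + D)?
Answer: -15438/5497 ≈ -2.8084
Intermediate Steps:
W(D) = 3 (W(D) = ((D + D) + D)/D = (2*D + D)/D = (3*D)/D = 3)
(106 + 60)/((196/(-93) - 207/W(9)) + 12) = (106 + 60)/((196/(-93) - 207/3) + 12) = 166/((196*(-1/93) - 207*⅓) + 12) = 166/((-196/93 - 69) + 12) = 166/(-6613/93 + 12) = 166/(-5497/93) = 166*(-93/5497) = -15438/5497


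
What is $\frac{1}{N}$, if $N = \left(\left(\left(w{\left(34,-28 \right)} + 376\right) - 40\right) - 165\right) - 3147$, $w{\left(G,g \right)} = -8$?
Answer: $- \frac{1}{2984} \approx -0.00033512$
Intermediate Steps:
$N = -2984$ ($N = \left(\left(\left(-8 + 376\right) - 40\right) - 165\right) - 3147 = \left(\left(368 - 40\right) - 165\right) - 3147 = \left(328 - 165\right) - 3147 = 163 - 3147 = -2984$)
$\frac{1}{N} = \frac{1}{-2984} = - \frac{1}{2984}$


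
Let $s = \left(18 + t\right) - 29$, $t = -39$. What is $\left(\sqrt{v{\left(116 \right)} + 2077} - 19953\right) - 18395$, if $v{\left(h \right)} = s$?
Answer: $-38348 + \sqrt{2027} \approx -38303.0$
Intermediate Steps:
$s = -50$ ($s = \left(18 - 39\right) - 29 = -21 - 29 = -50$)
$v{\left(h \right)} = -50$
$\left(\sqrt{v{\left(116 \right)} + 2077} - 19953\right) - 18395 = \left(\sqrt{-50 + 2077} - 19953\right) - 18395 = \left(\sqrt{2027} - 19953\right) - 18395 = \left(-19953 + \sqrt{2027}\right) - 18395 = -38348 + \sqrt{2027}$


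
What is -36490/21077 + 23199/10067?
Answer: 121620493/212182159 ≈ 0.57319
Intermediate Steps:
-36490/21077 + 23199/10067 = 121620493/212182159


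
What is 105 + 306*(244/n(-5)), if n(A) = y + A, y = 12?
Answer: 75399/7 ≈ 10771.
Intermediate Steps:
n(A) = 12 + A
105 + 306*(244/n(-5)) = 105 + 306*(244/(12 - 5)) = 105 + 306*(244/7) = 105 + 74664/7 = 75399/7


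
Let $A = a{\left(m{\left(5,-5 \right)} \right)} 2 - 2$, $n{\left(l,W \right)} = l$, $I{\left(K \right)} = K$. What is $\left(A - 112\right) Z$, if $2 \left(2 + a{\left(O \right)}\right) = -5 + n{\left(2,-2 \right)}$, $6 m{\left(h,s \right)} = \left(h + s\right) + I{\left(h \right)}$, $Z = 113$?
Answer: $-13673$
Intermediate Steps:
$m{\left(h,s \right)} = \frac{h}{3} + \frac{s}{6}$ ($m{\left(h,s \right)} = \frac{\left(h + s\right) + h}{6} = \frac{s + 2 h}{6} = \frac{h}{3} + \frac{s}{6}$)
$a{\left(O \right)} = - \frac{7}{2}$ ($a{\left(O \right)} = -2 + \frac{-5 + 2}{2} = -2 + \frac{1}{2} \left(-3\right) = -2 - \frac{3}{2} = - \frac{7}{2}$)
$A = -9$ ($A = \left(- \frac{7}{2}\right) 2 - 2 = -7 - 2 = -9$)
$\left(A - 112\right) Z = \left(-9 - 112\right) 113 = \left(-121\right) 113 = -13673$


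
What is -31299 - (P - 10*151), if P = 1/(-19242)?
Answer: -573199937/19242 ≈ -29789.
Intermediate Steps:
P = -1/19242 ≈ -5.1970e-5
-31299 - (P - 10*151) = -31299 - (-1/19242 - 10*151) = -31299 - (-1/19242 - 1510) = -31299 - 1*(-29055421/19242) = -31299 + 29055421/19242 = -573199937/19242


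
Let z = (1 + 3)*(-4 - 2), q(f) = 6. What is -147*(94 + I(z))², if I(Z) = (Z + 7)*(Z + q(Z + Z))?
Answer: -23520000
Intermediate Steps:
z = -24 (z = 4*(-6) = -24)
I(Z) = (6 + Z)*(7 + Z) (I(Z) = (Z + 7)*(Z + 6) = (7 + Z)*(6 + Z) = (6 + Z)*(7 + Z))
-147*(94 + I(z))² = -147*(94 + (42 + (-24)² + 13*(-24)))² = -147*(94 + (42 + 576 - 312))² = -147*(94 + 306)² = -147*400² = -147*160000 = -23520000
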